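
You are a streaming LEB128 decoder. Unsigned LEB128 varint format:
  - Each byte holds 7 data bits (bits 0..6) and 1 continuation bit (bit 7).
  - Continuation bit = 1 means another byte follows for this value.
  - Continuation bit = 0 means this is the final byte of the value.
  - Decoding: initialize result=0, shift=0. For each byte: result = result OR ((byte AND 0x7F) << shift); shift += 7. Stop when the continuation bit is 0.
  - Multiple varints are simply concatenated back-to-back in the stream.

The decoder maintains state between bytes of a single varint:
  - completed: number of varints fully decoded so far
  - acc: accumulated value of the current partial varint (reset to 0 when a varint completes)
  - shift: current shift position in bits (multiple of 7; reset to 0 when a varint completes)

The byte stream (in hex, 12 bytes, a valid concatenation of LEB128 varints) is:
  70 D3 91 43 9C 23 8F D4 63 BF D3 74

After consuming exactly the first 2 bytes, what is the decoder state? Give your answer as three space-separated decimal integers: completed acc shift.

byte[0]=0x70 cont=0 payload=0x70: varint #1 complete (value=112); reset -> completed=1 acc=0 shift=0
byte[1]=0xD3 cont=1 payload=0x53: acc |= 83<<0 -> completed=1 acc=83 shift=7

Answer: 1 83 7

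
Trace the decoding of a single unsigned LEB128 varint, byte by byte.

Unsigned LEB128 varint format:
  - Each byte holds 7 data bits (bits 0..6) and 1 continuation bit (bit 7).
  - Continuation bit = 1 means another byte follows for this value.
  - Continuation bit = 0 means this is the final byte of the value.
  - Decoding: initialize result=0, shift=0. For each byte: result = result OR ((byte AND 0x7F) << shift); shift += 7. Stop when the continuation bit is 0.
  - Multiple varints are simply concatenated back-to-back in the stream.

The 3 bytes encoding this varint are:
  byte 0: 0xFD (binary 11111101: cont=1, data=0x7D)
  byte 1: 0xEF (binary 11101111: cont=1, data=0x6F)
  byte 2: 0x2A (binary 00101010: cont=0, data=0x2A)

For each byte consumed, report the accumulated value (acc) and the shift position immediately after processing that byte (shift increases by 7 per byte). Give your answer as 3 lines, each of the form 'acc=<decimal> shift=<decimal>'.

byte 0=0xFD: payload=0x7D=125, contrib = 125<<0 = 125; acc -> 125, shift -> 7
byte 1=0xEF: payload=0x6F=111, contrib = 111<<7 = 14208; acc -> 14333, shift -> 14
byte 2=0x2A: payload=0x2A=42, contrib = 42<<14 = 688128; acc -> 702461, shift -> 21

Answer: acc=125 shift=7
acc=14333 shift=14
acc=702461 shift=21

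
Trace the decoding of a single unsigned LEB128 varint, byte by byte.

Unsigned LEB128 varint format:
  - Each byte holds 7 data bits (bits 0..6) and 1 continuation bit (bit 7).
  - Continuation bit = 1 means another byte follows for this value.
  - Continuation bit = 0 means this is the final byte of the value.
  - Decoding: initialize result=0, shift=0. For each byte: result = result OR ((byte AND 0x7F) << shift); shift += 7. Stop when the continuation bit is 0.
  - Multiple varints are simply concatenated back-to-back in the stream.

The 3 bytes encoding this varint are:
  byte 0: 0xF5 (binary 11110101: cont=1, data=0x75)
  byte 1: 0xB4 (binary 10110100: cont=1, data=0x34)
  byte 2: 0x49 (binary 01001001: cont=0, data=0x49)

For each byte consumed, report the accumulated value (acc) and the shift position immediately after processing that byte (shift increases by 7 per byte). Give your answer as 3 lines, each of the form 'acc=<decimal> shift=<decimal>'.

byte 0=0xF5: payload=0x75=117, contrib = 117<<0 = 117; acc -> 117, shift -> 7
byte 1=0xB4: payload=0x34=52, contrib = 52<<7 = 6656; acc -> 6773, shift -> 14
byte 2=0x49: payload=0x49=73, contrib = 73<<14 = 1196032; acc -> 1202805, shift -> 21

Answer: acc=117 shift=7
acc=6773 shift=14
acc=1202805 shift=21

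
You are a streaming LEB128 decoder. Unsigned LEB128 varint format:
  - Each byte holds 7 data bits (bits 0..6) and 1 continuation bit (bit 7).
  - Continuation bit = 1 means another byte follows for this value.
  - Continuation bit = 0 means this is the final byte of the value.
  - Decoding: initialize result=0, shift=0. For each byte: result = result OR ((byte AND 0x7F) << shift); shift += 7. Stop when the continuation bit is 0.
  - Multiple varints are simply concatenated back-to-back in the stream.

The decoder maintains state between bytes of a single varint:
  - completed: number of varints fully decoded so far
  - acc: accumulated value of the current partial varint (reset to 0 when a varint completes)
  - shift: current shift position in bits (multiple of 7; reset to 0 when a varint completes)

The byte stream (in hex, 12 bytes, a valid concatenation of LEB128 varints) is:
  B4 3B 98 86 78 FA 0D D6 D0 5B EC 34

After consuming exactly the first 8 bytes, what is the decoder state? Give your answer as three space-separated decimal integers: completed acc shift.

byte[0]=0xB4 cont=1 payload=0x34: acc |= 52<<0 -> completed=0 acc=52 shift=7
byte[1]=0x3B cont=0 payload=0x3B: varint #1 complete (value=7604); reset -> completed=1 acc=0 shift=0
byte[2]=0x98 cont=1 payload=0x18: acc |= 24<<0 -> completed=1 acc=24 shift=7
byte[3]=0x86 cont=1 payload=0x06: acc |= 6<<7 -> completed=1 acc=792 shift=14
byte[4]=0x78 cont=0 payload=0x78: varint #2 complete (value=1966872); reset -> completed=2 acc=0 shift=0
byte[5]=0xFA cont=1 payload=0x7A: acc |= 122<<0 -> completed=2 acc=122 shift=7
byte[6]=0x0D cont=0 payload=0x0D: varint #3 complete (value=1786); reset -> completed=3 acc=0 shift=0
byte[7]=0xD6 cont=1 payload=0x56: acc |= 86<<0 -> completed=3 acc=86 shift=7

Answer: 3 86 7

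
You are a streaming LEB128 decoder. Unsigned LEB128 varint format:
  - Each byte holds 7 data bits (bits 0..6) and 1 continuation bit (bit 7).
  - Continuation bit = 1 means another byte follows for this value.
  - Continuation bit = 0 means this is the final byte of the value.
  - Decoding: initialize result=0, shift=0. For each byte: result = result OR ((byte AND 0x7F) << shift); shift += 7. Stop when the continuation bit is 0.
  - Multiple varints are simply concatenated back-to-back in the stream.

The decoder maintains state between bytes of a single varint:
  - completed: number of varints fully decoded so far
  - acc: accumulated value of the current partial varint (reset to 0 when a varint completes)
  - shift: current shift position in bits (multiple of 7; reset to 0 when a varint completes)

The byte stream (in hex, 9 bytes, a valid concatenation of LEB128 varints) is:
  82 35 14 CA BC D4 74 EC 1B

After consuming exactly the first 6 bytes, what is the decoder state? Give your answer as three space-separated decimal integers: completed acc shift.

byte[0]=0x82 cont=1 payload=0x02: acc |= 2<<0 -> completed=0 acc=2 shift=7
byte[1]=0x35 cont=0 payload=0x35: varint #1 complete (value=6786); reset -> completed=1 acc=0 shift=0
byte[2]=0x14 cont=0 payload=0x14: varint #2 complete (value=20); reset -> completed=2 acc=0 shift=0
byte[3]=0xCA cont=1 payload=0x4A: acc |= 74<<0 -> completed=2 acc=74 shift=7
byte[4]=0xBC cont=1 payload=0x3C: acc |= 60<<7 -> completed=2 acc=7754 shift=14
byte[5]=0xD4 cont=1 payload=0x54: acc |= 84<<14 -> completed=2 acc=1384010 shift=21

Answer: 2 1384010 21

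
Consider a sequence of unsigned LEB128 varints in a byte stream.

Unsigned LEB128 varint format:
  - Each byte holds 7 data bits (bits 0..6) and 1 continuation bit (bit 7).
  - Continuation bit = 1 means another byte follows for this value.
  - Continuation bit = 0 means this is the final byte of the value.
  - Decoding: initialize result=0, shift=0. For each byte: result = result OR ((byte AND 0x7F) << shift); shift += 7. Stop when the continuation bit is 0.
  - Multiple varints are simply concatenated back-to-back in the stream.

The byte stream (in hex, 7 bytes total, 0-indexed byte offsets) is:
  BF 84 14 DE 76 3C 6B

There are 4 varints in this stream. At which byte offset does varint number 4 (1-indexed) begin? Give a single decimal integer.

Answer: 6

Derivation:
  byte[0]=0xBF cont=1 payload=0x3F=63: acc |= 63<<0 -> acc=63 shift=7
  byte[1]=0x84 cont=1 payload=0x04=4: acc |= 4<<7 -> acc=575 shift=14
  byte[2]=0x14 cont=0 payload=0x14=20: acc |= 20<<14 -> acc=328255 shift=21 [end]
Varint 1: bytes[0:3] = BF 84 14 -> value 328255 (3 byte(s))
  byte[3]=0xDE cont=1 payload=0x5E=94: acc |= 94<<0 -> acc=94 shift=7
  byte[4]=0x76 cont=0 payload=0x76=118: acc |= 118<<7 -> acc=15198 shift=14 [end]
Varint 2: bytes[3:5] = DE 76 -> value 15198 (2 byte(s))
  byte[5]=0x3C cont=0 payload=0x3C=60: acc |= 60<<0 -> acc=60 shift=7 [end]
Varint 3: bytes[5:6] = 3C -> value 60 (1 byte(s))
  byte[6]=0x6B cont=0 payload=0x6B=107: acc |= 107<<0 -> acc=107 shift=7 [end]
Varint 4: bytes[6:7] = 6B -> value 107 (1 byte(s))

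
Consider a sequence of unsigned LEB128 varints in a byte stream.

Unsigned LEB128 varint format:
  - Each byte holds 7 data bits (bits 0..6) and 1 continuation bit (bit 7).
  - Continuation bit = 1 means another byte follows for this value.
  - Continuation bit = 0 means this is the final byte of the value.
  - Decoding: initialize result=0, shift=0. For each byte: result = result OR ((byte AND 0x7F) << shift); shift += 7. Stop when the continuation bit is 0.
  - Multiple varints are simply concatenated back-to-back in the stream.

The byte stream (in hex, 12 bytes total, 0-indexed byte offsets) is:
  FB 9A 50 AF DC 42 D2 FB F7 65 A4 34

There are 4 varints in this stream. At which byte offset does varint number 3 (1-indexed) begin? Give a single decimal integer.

  byte[0]=0xFB cont=1 payload=0x7B=123: acc |= 123<<0 -> acc=123 shift=7
  byte[1]=0x9A cont=1 payload=0x1A=26: acc |= 26<<7 -> acc=3451 shift=14
  byte[2]=0x50 cont=0 payload=0x50=80: acc |= 80<<14 -> acc=1314171 shift=21 [end]
Varint 1: bytes[0:3] = FB 9A 50 -> value 1314171 (3 byte(s))
  byte[3]=0xAF cont=1 payload=0x2F=47: acc |= 47<<0 -> acc=47 shift=7
  byte[4]=0xDC cont=1 payload=0x5C=92: acc |= 92<<7 -> acc=11823 shift=14
  byte[5]=0x42 cont=0 payload=0x42=66: acc |= 66<<14 -> acc=1093167 shift=21 [end]
Varint 2: bytes[3:6] = AF DC 42 -> value 1093167 (3 byte(s))
  byte[6]=0xD2 cont=1 payload=0x52=82: acc |= 82<<0 -> acc=82 shift=7
  byte[7]=0xFB cont=1 payload=0x7B=123: acc |= 123<<7 -> acc=15826 shift=14
  byte[8]=0xF7 cont=1 payload=0x77=119: acc |= 119<<14 -> acc=1965522 shift=21
  byte[9]=0x65 cont=0 payload=0x65=101: acc |= 101<<21 -> acc=213777874 shift=28 [end]
Varint 3: bytes[6:10] = D2 FB F7 65 -> value 213777874 (4 byte(s))
  byte[10]=0xA4 cont=1 payload=0x24=36: acc |= 36<<0 -> acc=36 shift=7
  byte[11]=0x34 cont=0 payload=0x34=52: acc |= 52<<7 -> acc=6692 shift=14 [end]
Varint 4: bytes[10:12] = A4 34 -> value 6692 (2 byte(s))

Answer: 6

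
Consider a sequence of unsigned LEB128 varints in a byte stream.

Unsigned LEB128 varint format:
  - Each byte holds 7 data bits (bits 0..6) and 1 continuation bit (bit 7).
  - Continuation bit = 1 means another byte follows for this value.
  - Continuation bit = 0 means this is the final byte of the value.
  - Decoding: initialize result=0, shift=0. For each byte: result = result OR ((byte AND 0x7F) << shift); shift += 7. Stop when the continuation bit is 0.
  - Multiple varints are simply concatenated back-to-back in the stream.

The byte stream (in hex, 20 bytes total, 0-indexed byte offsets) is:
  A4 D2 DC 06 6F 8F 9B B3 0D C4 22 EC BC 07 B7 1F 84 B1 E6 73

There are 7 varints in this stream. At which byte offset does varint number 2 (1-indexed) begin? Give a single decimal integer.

  byte[0]=0xA4 cont=1 payload=0x24=36: acc |= 36<<0 -> acc=36 shift=7
  byte[1]=0xD2 cont=1 payload=0x52=82: acc |= 82<<7 -> acc=10532 shift=14
  byte[2]=0xDC cont=1 payload=0x5C=92: acc |= 92<<14 -> acc=1517860 shift=21
  byte[3]=0x06 cont=0 payload=0x06=6: acc |= 6<<21 -> acc=14100772 shift=28 [end]
Varint 1: bytes[0:4] = A4 D2 DC 06 -> value 14100772 (4 byte(s))
  byte[4]=0x6F cont=0 payload=0x6F=111: acc |= 111<<0 -> acc=111 shift=7 [end]
Varint 2: bytes[4:5] = 6F -> value 111 (1 byte(s))
  byte[5]=0x8F cont=1 payload=0x0F=15: acc |= 15<<0 -> acc=15 shift=7
  byte[6]=0x9B cont=1 payload=0x1B=27: acc |= 27<<7 -> acc=3471 shift=14
  byte[7]=0xB3 cont=1 payload=0x33=51: acc |= 51<<14 -> acc=839055 shift=21
  byte[8]=0x0D cont=0 payload=0x0D=13: acc |= 13<<21 -> acc=28102031 shift=28 [end]
Varint 3: bytes[5:9] = 8F 9B B3 0D -> value 28102031 (4 byte(s))
  byte[9]=0xC4 cont=1 payload=0x44=68: acc |= 68<<0 -> acc=68 shift=7
  byte[10]=0x22 cont=0 payload=0x22=34: acc |= 34<<7 -> acc=4420 shift=14 [end]
Varint 4: bytes[9:11] = C4 22 -> value 4420 (2 byte(s))
  byte[11]=0xEC cont=1 payload=0x6C=108: acc |= 108<<0 -> acc=108 shift=7
  byte[12]=0xBC cont=1 payload=0x3C=60: acc |= 60<<7 -> acc=7788 shift=14
  byte[13]=0x07 cont=0 payload=0x07=7: acc |= 7<<14 -> acc=122476 shift=21 [end]
Varint 5: bytes[11:14] = EC BC 07 -> value 122476 (3 byte(s))
  byte[14]=0xB7 cont=1 payload=0x37=55: acc |= 55<<0 -> acc=55 shift=7
  byte[15]=0x1F cont=0 payload=0x1F=31: acc |= 31<<7 -> acc=4023 shift=14 [end]
Varint 6: bytes[14:16] = B7 1F -> value 4023 (2 byte(s))
  byte[16]=0x84 cont=1 payload=0x04=4: acc |= 4<<0 -> acc=4 shift=7
  byte[17]=0xB1 cont=1 payload=0x31=49: acc |= 49<<7 -> acc=6276 shift=14
  byte[18]=0xE6 cont=1 payload=0x66=102: acc |= 102<<14 -> acc=1677444 shift=21
  byte[19]=0x73 cont=0 payload=0x73=115: acc |= 115<<21 -> acc=242849924 shift=28 [end]
Varint 7: bytes[16:20] = 84 B1 E6 73 -> value 242849924 (4 byte(s))

Answer: 4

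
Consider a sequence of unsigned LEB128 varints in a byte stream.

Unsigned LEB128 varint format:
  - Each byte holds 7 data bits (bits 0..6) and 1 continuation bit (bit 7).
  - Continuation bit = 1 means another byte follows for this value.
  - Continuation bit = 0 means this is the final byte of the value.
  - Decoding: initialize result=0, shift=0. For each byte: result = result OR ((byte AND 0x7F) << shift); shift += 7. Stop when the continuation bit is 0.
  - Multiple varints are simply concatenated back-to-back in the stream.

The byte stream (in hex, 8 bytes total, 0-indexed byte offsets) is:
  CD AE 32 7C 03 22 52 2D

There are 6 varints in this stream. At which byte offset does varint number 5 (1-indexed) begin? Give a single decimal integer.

  byte[0]=0xCD cont=1 payload=0x4D=77: acc |= 77<<0 -> acc=77 shift=7
  byte[1]=0xAE cont=1 payload=0x2E=46: acc |= 46<<7 -> acc=5965 shift=14
  byte[2]=0x32 cont=0 payload=0x32=50: acc |= 50<<14 -> acc=825165 shift=21 [end]
Varint 1: bytes[0:3] = CD AE 32 -> value 825165 (3 byte(s))
  byte[3]=0x7C cont=0 payload=0x7C=124: acc |= 124<<0 -> acc=124 shift=7 [end]
Varint 2: bytes[3:4] = 7C -> value 124 (1 byte(s))
  byte[4]=0x03 cont=0 payload=0x03=3: acc |= 3<<0 -> acc=3 shift=7 [end]
Varint 3: bytes[4:5] = 03 -> value 3 (1 byte(s))
  byte[5]=0x22 cont=0 payload=0x22=34: acc |= 34<<0 -> acc=34 shift=7 [end]
Varint 4: bytes[5:6] = 22 -> value 34 (1 byte(s))
  byte[6]=0x52 cont=0 payload=0x52=82: acc |= 82<<0 -> acc=82 shift=7 [end]
Varint 5: bytes[6:7] = 52 -> value 82 (1 byte(s))
  byte[7]=0x2D cont=0 payload=0x2D=45: acc |= 45<<0 -> acc=45 shift=7 [end]
Varint 6: bytes[7:8] = 2D -> value 45 (1 byte(s))

Answer: 6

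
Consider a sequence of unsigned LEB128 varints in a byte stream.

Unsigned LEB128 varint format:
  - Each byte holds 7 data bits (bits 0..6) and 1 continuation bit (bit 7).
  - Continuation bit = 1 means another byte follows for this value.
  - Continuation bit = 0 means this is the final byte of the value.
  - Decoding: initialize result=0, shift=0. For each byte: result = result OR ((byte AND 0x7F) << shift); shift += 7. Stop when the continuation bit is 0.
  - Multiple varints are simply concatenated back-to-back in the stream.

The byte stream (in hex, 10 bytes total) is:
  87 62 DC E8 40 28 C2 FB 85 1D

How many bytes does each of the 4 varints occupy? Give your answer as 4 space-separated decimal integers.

  byte[0]=0x87 cont=1 payload=0x07=7: acc |= 7<<0 -> acc=7 shift=7
  byte[1]=0x62 cont=0 payload=0x62=98: acc |= 98<<7 -> acc=12551 shift=14 [end]
Varint 1: bytes[0:2] = 87 62 -> value 12551 (2 byte(s))
  byte[2]=0xDC cont=1 payload=0x5C=92: acc |= 92<<0 -> acc=92 shift=7
  byte[3]=0xE8 cont=1 payload=0x68=104: acc |= 104<<7 -> acc=13404 shift=14
  byte[4]=0x40 cont=0 payload=0x40=64: acc |= 64<<14 -> acc=1061980 shift=21 [end]
Varint 2: bytes[2:5] = DC E8 40 -> value 1061980 (3 byte(s))
  byte[5]=0x28 cont=0 payload=0x28=40: acc |= 40<<0 -> acc=40 shift=7 [end]
Varint 3: bytes[5:6] = 28 -> value 40 (1 byte(s))
  byte[6]=0xC2 cont=1 payload=0x42=66: acc |= 66<<0 -> acc=66 shift=7
  byte[7]=0xFB cont=1 payload=0x7B=123: acc |= 123<<7 -> acc=15810 shift=14
  byte[8]=0x85 cont=1 payload=0x05=5: acc |= 5<<14 -> acc=97730 shift=21
  byte[9]=0x1D cont=0 payload=0x1D=29: acc |= 29<<21 -> acc=60915138 shift=28 [end]
Varint 4: bytes[6:10] = C2 FB 85 1D -> value 60915138 (4 byte(s))

Answer: 2 3 1 4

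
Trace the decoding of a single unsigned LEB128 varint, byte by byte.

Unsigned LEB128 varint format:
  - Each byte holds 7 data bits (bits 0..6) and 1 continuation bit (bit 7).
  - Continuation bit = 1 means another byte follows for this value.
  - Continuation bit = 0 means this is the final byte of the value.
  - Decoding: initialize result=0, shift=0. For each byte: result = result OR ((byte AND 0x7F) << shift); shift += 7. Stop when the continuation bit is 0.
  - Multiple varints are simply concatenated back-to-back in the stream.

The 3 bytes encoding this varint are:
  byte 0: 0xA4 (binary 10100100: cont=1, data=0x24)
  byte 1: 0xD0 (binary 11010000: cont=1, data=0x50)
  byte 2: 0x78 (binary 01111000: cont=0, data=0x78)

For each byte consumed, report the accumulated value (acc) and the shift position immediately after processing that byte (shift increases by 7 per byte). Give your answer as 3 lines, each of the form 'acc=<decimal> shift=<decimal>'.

Answer: acc=36 shift=7
acc=10276 shift=14
acc=1976356 shift=21

Derivation:
byte 0=0xA4: payload=0x24=36, contrib = 36<<0 = 36; acc -> 36, shift -> 7
byte 1=0xD0: payload=0x50=80, contrib = 80<<7 = 10240; acc -> 10276, shift -> 14
byte 2=0x78: payload=0x78=120, contrib = 120<<14 = 1966080; acc -> 1976356, shift -> 21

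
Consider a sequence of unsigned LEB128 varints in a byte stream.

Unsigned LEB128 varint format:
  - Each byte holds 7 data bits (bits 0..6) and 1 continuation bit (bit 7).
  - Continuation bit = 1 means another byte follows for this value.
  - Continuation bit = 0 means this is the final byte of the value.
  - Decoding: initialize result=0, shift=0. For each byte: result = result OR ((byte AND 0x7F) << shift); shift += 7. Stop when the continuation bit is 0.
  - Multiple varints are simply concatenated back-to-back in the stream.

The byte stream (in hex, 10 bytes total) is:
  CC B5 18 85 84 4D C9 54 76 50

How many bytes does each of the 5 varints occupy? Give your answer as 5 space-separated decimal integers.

  byte[0]=0xCC cont=1 payload=0x4C=76: acc |= 76<<0 -> acc=76 shift=7
  byte[1]=0xB5 cont=1 payload=0x35=53: acc |= 53<<7 -> acc=6860 shift=14
  byte[2]=0x18 cont=0 payload=0x18=24: acc |= 24<<14 -> acc=400076 shift=21 [end]
Varint 1: bytes[0:3] = CC B5 18 -> value 400076 (3 byte(s))
  byte[3]=0x85 cont=1 payload=0x05=5: acc |= 5<<0 -> acc=5 shift=7
  byte[4]=0x84 cont=1 payload=0x04=4: acc |= 4<<7 -> acc=517 shift=14
  byte[5]=0x4D cont=0 payload=0x4D=77: acc |= 77<<14 -> acc=1262085 shift=21 [end]
Varint 2: bytes[3:6] = 85 84 4D -> value 1262085 (3 byte(s))
  byte[6]=0xC9 cont=1 payload=0x49=73: acc |= 73<<0 -> acc=73 shift=7
  byte[7]=0x54 cont=0 payload=0x54=84: acc |= 84<<7 -> acc=10825 shift=14 [end]
Varint 3: bytes[6:8] = C9 54 -> value 10825 (2 byte(s))
  byte[8]=0x76 cont=0 payload=0x76=118: acc |= 118<<0 -> acc=118 shift=7 [end]
Varint 4: bytes[8:9] = 76 -> value 118 (1 byte(s))
  byte[9]=0x50 cont=0 payload=0x50=80: acc |= 80<<0 -> acc=80 shift=7 [end]
Varint 5: bytes[9:10] = 50 -> value 80 (1 byte(s))

Answer: 3 3 2 1 1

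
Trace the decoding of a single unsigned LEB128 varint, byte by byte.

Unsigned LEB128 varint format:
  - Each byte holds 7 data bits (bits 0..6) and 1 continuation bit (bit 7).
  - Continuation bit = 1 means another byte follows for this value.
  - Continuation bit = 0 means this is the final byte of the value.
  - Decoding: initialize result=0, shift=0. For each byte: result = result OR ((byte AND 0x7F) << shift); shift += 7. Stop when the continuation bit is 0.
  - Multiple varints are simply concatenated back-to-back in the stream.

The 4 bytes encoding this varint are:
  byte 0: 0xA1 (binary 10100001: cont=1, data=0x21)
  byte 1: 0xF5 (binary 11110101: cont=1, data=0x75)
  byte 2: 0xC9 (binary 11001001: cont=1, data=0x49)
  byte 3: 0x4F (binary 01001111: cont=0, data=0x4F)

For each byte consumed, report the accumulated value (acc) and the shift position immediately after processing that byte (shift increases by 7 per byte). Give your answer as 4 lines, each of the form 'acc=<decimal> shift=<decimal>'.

byte 0=0xA1: payload=0x21=33, contrib = 33<<0 = 33; acc -> 33, shift -> 7
byte 1=0xF5: payload=0x75=117, contrib = 117<<7 = 14976; acc -> 15009, shift -> 14
byte 2=0xC9: payload=0x49=73, contrib = 73<<14 = 1196032; acc -> 1211041, shift -> 21
byte 3=0x4F: payload=0x4F=79, contrib = 79<<21 = 165675008; acc -> 166886049, shift -> 28

Answer: acc=33 shift=7
acc=15009 shift=14
acc=1211041 shift=21
acc=166886049 shift=28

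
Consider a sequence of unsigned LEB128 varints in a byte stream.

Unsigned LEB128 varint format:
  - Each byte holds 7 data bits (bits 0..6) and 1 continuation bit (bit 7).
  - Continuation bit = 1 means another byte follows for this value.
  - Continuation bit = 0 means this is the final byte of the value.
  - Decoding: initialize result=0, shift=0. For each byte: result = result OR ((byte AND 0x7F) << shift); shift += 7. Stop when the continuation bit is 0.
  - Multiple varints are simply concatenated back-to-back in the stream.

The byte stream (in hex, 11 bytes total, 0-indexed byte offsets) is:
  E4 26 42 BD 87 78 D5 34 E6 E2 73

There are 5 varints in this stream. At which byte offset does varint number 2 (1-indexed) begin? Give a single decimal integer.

Answer: 2

Derivation:
  byte[0]=0xE4 cont=1 payload=0x64=100: acc |= 100<<0 -> acc=100 shift=7
  byte[1]=0x26 cont=0 payload=0x26=38: acc |= 38<<7 -> acc=4964 shift=14 [end]
Varint 1: bytes[0:2] = E4 26 -> value 4964 (2 byte(s))
  byte[2]=0x42 cont=0 payload=0x42=66: acc |= 66<<0 -> acc=66 shift=7 [end]
Varint 2: bytes[2:3] = 42 -> value 66 (1 byte(s))
  byte[3]=0xBD cont=1 payload=0x3D=61: acc |= 61<<0 -> acc=61 shift=7
  byte[4]=0x87 cont=1 payload=0x07=7: acc |= 7<<7 -> acc=957 shift=14
  byte[5]=0x78 cont=0 payload=0x78=120: acc |= 120<<14 -> acc=1967037 shift=21 [end]
Varint 3: bytes[3:6] = BD 87 78 -> value 1967037 (3 byte(s))
  byte[6]=0xD5 cont=1 payload=0x55=85: acc |= 85<<0 -> acc=85 shift=7
  byte[7]=0x34 cont=0 payload=0x34=52: acc |= 52<<7 -> acc=6741 shift=14 [end]
Varint 4: bytes[6:8] = D5 34 -> value 6741 (2 byte(s))
  byte[8]=0xE6 cont=1 payload=0x66=102: acc |= 102<<0 -> acc=102 shift=7
  byte[9]=0xE2 cont=1 payload=0x62=98: acc |= 98<<7 -> acc=12646 shift=14
  byte[10]=0x73 cont=0 payload=0x73=115: acc |= 115<<14 -> acc=1896806 shift=21 [end]
Varint 5: bytes[8:11] = E6 E2 73 -> value 1896806 (3 byte(s))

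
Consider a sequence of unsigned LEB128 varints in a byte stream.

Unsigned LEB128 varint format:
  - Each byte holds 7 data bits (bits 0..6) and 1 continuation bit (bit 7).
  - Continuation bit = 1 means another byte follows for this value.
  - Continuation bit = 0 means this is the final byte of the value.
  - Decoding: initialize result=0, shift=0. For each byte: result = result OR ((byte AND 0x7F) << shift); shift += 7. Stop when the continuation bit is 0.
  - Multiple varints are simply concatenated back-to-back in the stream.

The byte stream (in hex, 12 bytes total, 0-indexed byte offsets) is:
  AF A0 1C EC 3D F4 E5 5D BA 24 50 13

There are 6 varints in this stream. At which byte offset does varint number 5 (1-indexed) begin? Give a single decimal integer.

  byte[0]=0xAF cont=1 payload=0x2F=47: acc |= 47<<0 -> acc=47 shift=7
  byte[1]=0xA0 cont=1 payload=0x20=32: acc |= 32<<7 -> acc=4143 shift=14
  byte[2]=0x1C cont=0 payload=0x1C=28: acc |= 28<<14 -> acc=462895 shift=21 [end]
Varint 1: bytes[0:3] = AF A0 1C -> value 462895 (3 byte(s))
  byte[3]=0xEC cont=1 payload=0x6C=108: acc |= 108<<0 -> acc=108 shift=7
  byte[4]=0x3D cont=0 payload=0x3D=61: acc |= 61<<7 -> acc=7916 shift=14 [end]
Varint 2: bytes[3:5] = EC 3D -> value 7916 (2 byte(s))
  byte[5]=0xF4 cont=1 payload=0x74=116: acc |= 116<<0 -> acc=116 shift=7
  byte[6]=0xE5 cont=1 payload=0x65=101: acc |= 101<<7 -> acc=13044 shift=14
  byte[7]=0x5D cont=0 payload=0x5D=93: acc |= 93<<14 -> acc=1536756 shift=21 [end]
Varint 3: bytes[5:8] = F4 E5 5D -> value 1536756 (3 byte(s))
  byte[8]=0xBA cont=1 payload=0x3A=58: acc |= 58<<0 -> acc=58 shift=7
  byte[9]=0x24 cont=0 payload=0x24=36: acc |= 36<<7 -> acc=4666 shift=14 [end]
Varint 4: bytes[8:10] = BA 24 -> value 4666 (2 byte(s))
  byte[10]=0x50 cont=0 payload=0x50=80: acc |= 80<<0 -> acc=80 shift=7 [end]
Varint 5: bytes[10:11] = 50 -> value 80 (1 byte(s))
  byte[11]=0x13 cont=0 payload=0x13=19: acc |= 19<<0 -> acc=19 shift=7 [end]
Varint 6: bytes[11:12] = 13 -> value 19 (1 byte(s))

Answer: 10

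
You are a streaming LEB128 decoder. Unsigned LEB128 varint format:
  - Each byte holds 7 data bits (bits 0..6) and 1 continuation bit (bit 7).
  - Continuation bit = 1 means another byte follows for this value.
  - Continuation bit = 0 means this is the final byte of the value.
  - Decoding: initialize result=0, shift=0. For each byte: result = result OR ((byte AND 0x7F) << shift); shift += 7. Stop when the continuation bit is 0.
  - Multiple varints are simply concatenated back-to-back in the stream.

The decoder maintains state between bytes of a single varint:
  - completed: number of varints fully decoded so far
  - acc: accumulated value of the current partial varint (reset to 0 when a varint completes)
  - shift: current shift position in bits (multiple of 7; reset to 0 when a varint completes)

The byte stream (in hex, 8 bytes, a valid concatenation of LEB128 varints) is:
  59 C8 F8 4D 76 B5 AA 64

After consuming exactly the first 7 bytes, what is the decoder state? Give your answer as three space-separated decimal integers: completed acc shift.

byte[0]=0x59 cont=0 payload=0x59: varint #1 complete (value=89); reset -> completed=1 acc=0 shift=0
byte[1]=0xC8 cont=1 payload=0x48: acc |= 72<<0 -> completed=1 acc=72 shift=7
byte[2]=0xF8 cont=1 payload=0x78: acc |= 120<<7 -> completed=1 acc=15432 shift=14
byte[3]=0x4D cont=0 payload=0x4D: varint #2 complete (value=1277000); reset -> completed=2 acc=0 shift=0
byte[4]=0x76 cont=0 payload=0x76: varint #3 complete (value=118); reset -> completed=3 acc=0 shift=0
byte[5]=0xB5 cont=1 payload=0x35: acc |= 53<<0 -> completed=3 acc=53 shift=7
byte[6]=0xAA cont=1 payload=0x2A: acc |= 42<<7 -> completed=3 acc=5429 shift=14

Answer: 3 5429 14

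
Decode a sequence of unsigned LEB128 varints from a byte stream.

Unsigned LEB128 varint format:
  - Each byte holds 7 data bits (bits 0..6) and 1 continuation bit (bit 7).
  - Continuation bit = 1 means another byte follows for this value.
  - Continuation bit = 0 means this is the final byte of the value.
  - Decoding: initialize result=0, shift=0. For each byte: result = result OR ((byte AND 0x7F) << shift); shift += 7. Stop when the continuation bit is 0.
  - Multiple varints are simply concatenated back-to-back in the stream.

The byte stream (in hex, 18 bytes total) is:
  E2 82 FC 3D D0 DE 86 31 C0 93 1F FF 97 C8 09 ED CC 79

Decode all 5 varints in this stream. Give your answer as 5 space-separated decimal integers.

Answer: 129958242 102870864 510400 20057087 1992301

Derivation:
  byte[0]=0xE2 cont=1 payload=0x62=98: acc |= 98<<0 -> acc=98 shift=7
  byte[1]=0x82 cont=1 payload=0x02=2: acc |= 2<<7 -> acc=354 shift=14
  byte[2]=0xFC cont=1 payload=0x7C=124: acc |= 124<<14 -> acc=2031970 shift=21
  byte[3]=0x3D cont=0 payload=0x3D=61: acc |= 61<<21 -> acc=129958242 shift=28 [end]
Varint 1: bytes[0:4] = E2 82 FC 3D -> value 129958242 (4 byte(s))
  byte[4]=0xD0 cont=1 payload=0x50=80: acc |= 80<<0 -> acc=80 shift=7
  byte[5]=0xDE cont=1 payload=0x5E=94: acc |= 94<<7 -> acc=12112 shift=14
  byte[6]=0x86 cont=1 payload=0x06=6: acc |= 6<<14 -> acc=110416 shift=21
  byte[7]=0x31 cont=0 payload=0x31=49: acc |= 49<<21 -> acc=102870864 shift=28 [end]
Varint 2: bytes[4:8] = D0 DE 86 31 -> value 102870864 (4 byte(s))
  byte[8]=0xC0 cont=1 payload=0x40=64: acc |= 64<<0 -> acc=64 shift=7
  byte[9]=0x93 cont=1 payload=0x13=19: acc |= 19<<7 -> acc=2496 shift=14
  byte[10]=0x1F cont=0 payload=0x1F=31: acc |= 31<<14 -> acc=510400 shift=21 [end]
Varint 3: bytes[8:11] = C0 93 1F -> value 510400 (3 byte(s))
  byte[11]=0xFF cont=1 payload=0x7F=127: acc |= 127<<0 -> acc=127 shift=7
  byte[12]=0x97 cont=1 payload=0x17=23: acc |= 23<<7 -> acc=3071 shift=14
  byte[13]=0xC8 cont=1 payload=0x48=72: acc |= 72<<14 -> acc=1182719 shift=21
  byte[14]=0x09 cont=0 payload=0x09=9: acc |= 9<<21 -> acc=20057087 shift=28 [end]
Varint 4: bytes[11:15] = FF 97 C8 09 -> value 20057087 (4 byte(s))
  byte[15]=0xED cont=1 payload=0x6D=109: acc |= 109<<0 -> acc=109 shift=7
  byte[16]=0xCC cont=1 payload=0x4C=76: acc |= 76<<7 -> acc=9837 shift=14
  byte[17]=0x79 cont=0 payload=0x79=121: acc |= 121<<14 -> acc=1992301 shift=21 [end]
Varint 5: bytes[15:18] = ED CC 79 -> value 1992301 (3 byte(s))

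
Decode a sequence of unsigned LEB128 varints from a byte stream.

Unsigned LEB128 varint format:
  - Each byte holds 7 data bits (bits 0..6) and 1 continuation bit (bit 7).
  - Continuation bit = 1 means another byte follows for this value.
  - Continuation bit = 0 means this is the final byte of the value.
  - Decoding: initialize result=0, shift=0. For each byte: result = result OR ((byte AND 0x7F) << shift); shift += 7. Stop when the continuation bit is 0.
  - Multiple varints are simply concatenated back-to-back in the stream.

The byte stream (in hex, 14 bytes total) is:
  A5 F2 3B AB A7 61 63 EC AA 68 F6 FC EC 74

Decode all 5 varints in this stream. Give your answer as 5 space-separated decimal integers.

  byte[0]=0xA5 cont=1 payload=0x25=37: acc |= 37<<0 -> acc=37 shift=7
  byte[1]=0xF2 cont=1 payload=0x72=114: acc |= 114<<7 -> acc=14629 shift=14
  byte[2]=0x3B cont=0 payload=0x3B=59: acc |= 59<<14 -> acc=981285 shift=21 [end]
Varint 1: bytes[0:3] = A5 F2 3B -> value 981285 (3 byte(s))
  byte[3]=0xAB cont=1 payload=0x2B=43: acc |= 43<<0 -> acc=43 shift=7
  byte[4]=0xA7 cont=1 payload=0x27=39: acc |= 39<<7 -> acc=5035 shift=14
  byte[5]=0x61 cont=0 payload=0x61=97: acc |= 97<<14 -> acc=1594283 shift=21 [end]
Varint 2: bytes[3:6] = AB A7 61 -> value 1594283 (3 byte(s))
  byte[6]=0x63 cont=0 payload=0x63=99: acc |= 99<<0 -> acc=99 shift=7 [end]
Varint 3: bytes[6:7] = 63 -> value 99 (1 byte(s))
  byte[7]=0xEC cont=1 payload=0x6C=108: acc |= 108<<0 -> acc=108 shift=7
  byte[8]=0xAA cont=1 payload=0x2A=42: acc |= 42<<7 -> acc=5484 shift=14
  byte[9]=0x68 cont=0 payload=0x68=104: acc |= 104<<14 -> acc=1709420 shift=21 [end]
Varint 4: bytes[7:10] = EC AA 68 -> value 1709420 (3 byte(s))
  byte[10]=0xF6 cont=1 payload=0x76=118: acc |= 118<<0 -> acc=118 shift=7
  byte[11]=0xFC cont=1 payload=0x7C=124: acc |= 124<<7 -> acc=15990 shift=14
  byte[12]=0xEC cont=1 payload=0x6C=108: acc |= 108<<14 -> acc=1785462 shift=21
  byte[13]=0x74 cont=0 payload=0x74=116: acc |= 116<<21 -> acc=245055094 shift=28 [end]
Varint 5: bytes[10:14] = F6 FC EC 74 -> value 245055094 (4 byte(s))

Answer: 981285 1594283 99 1709420 245055094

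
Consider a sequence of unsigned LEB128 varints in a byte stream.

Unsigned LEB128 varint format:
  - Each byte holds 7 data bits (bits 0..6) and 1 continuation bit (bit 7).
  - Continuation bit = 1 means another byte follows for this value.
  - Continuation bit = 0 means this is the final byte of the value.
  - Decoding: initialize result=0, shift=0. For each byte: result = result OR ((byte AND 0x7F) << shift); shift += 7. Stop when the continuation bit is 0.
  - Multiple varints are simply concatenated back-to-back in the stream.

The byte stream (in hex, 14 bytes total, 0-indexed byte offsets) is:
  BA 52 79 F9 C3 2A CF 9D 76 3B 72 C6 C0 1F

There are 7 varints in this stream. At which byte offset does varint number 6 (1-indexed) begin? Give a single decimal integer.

Answer: 10

Derivation:
  byte[0]=0xBA cont=1 payload=0x3A=58: acc |= 58<<0 -> acc=58 shift=7
  byte[1]=0x52 cont=0 payload=0x52=82: acc |= 82<<7 -> acc=10554 shift=14 [end]
Varint 1: bytes[0:2] = BA 52 -> value 10554 (2 byte(s))
  byte[2]=0x79 cont=0 payload=0x79=121: acc |= 121<<0 -> acc=121 shift=7 [end]
Varint 2: bytes[2:3] = 79 -> value 121 (1 byte(s))
  byte[3]=0xF9 cont=1 payload=0x79=121: acc |= 121<<0 -> acc=121 shift=7
  byte[4]=0xC3 cont=1 payload=0x43=67: acc |= 67<<7 -> acc=8697 shift=14
  byte[5]=0x2A cont=0 payload=0x2A=42: acc |= 42<<14 -> acc=696825 shift=21 [end]
Varint 3: bytes[3:6] = F9 C3 2A -> value 696825 (3 byte(s))
  byte[6]=0xCF cont=1 payload=0x4F=79: acc |= 79<<0 -> acc=79 shift=7
  byte[7]=0x9D cont=1 payload=0x1D=29: acc |= 29<<7 -> acc=3791 shift=14
  byte[8]=0x76 cont=0 payload=0x76=118: acc |= 118<<14 -> acc=1937103 shift=21 [end]
Varint 4: bytes[6:9] = CF 9D 76 -> value 1937103 (3 byte(s))
  byte[9]=0x3B cont=0 payload=0x3B=59: acc |= 59<<0 -> acc=59 shift=7 [end]
Varint 5: bytes[9:10] = 3B -> value 59 (1 byte(s))
  byte[10]=0x72 cont=0 payload=0x72=114: acc |= 114<<0 -> acc=114 shift=7 [end]
Varint 6: bytes[10:11] = 72 -> value 114 (1 byte(s))
  byte[11]=0xC6 cont=1 payload=0x46=70: acc |= 70<<0 -> acc=70 shift=7
  byte[12]=0xC0 cont=1 payload=0x40=64: acc |= 64<<7 -> acc=8262 shift=14
  byte[13]=0x1F cont=0 payload=0x1F=31: acc |= 31<<14 -> acc=516166 shift=21 [end]
Varint 7: bytes[11:14] = C6 C0 1F -> value 516166 (3 byte(s))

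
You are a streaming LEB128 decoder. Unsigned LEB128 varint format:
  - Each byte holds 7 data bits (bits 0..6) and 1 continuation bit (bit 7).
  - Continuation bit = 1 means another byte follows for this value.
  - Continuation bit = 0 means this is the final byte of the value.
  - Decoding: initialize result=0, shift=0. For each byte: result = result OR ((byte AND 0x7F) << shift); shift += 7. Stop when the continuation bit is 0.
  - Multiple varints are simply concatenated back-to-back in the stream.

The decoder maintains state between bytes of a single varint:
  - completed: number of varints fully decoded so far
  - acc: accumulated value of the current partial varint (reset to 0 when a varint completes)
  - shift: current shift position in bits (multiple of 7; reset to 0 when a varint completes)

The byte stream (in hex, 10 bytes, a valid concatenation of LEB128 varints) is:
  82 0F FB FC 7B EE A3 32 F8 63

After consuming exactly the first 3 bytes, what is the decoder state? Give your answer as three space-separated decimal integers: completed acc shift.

Answer: 1 123 7

Derivation:
byte[0]=0x82 cont=1 payload=0x02: acc |= 2<<0 -> completed=0 acc=2 shift=7
byte[1]=0x0F cont=0 payload=0x0F: varint #1 complete (value=1922); reset -> completed=1 acc=0 shift=0
byte[2]=0xFB cont=1 payload=0x7B: acc |= 123<<0 -> completed=1 acc=123 shift=7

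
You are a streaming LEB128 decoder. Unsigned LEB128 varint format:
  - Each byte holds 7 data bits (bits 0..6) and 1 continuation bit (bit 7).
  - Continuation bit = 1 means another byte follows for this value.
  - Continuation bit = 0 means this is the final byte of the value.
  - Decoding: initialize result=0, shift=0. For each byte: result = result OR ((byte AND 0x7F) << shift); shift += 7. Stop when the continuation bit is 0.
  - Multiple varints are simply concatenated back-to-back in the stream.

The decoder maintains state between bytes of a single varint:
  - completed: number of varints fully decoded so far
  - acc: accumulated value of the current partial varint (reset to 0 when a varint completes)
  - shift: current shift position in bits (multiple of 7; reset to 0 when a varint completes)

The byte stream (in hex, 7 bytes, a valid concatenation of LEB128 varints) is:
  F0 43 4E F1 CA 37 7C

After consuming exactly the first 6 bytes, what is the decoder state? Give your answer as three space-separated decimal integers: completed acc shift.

Answer: 3 0 0

Derivation:
byte[0]=0xF0 cont=1 payload=0x70: acc |= 112<<0 -> completed=0 acc=112 shift=7
byte[1]=0x43 cont=0 payload=0x43: varint #1 complete (value=8688); reset -> completed=1 acc=0 shift=0
byte[2]=0x4E cont=0 payload=0x4E: varint #2 complete (value=78); reset -> completed=2 acc=0 shift=0
byte[3]=0xF1 cont=1 payload=0x71: acc |= 113<<0 -> completed=2 acc=113 shift=7
byte[4]=0xCA cont=1 payload=0x4A: acc |= 74<<7 -> completed=2 acc=9585 shift=14
byte[5]=0x37 cont=0 payload=0x37: varint #3 complete (value=910705); reset -> completed=3 acc=0 shift=0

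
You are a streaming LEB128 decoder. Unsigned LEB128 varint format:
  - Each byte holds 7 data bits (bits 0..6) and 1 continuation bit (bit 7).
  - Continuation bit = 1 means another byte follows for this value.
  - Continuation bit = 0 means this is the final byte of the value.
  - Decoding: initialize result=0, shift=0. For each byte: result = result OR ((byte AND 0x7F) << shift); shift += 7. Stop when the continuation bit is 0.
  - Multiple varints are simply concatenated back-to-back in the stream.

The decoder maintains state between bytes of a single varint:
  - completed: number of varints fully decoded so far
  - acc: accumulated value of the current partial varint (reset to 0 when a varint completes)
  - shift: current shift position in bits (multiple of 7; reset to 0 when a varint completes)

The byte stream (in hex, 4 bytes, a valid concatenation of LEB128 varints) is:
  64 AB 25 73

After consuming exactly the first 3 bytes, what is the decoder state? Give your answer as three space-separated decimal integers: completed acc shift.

byte[0]=0x64 cont=0 payload=0x64: varint #1 complete (value=100); reset -> completed=1 acc=0 shift=0
byte[1]=0xAB cont=1 payload=0x2B: acc |= 43<<0 -> completed=1 acc=43 shift=7
byte[2]=0x25 cont=0 payload=0x25: varint #2 complete (value=4779); reset -> completed=2 acc=0 shift=0

Answer: 2 0 0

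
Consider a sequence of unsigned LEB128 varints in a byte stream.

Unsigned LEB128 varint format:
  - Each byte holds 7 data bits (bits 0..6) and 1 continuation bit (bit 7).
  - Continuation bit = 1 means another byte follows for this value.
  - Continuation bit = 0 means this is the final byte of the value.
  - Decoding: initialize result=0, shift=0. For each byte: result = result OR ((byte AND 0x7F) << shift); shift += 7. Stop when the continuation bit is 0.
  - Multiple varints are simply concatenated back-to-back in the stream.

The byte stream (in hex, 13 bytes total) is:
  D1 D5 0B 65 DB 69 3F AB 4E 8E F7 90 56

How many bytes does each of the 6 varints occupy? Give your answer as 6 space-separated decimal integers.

  byte[0]=0xD1 cont=1 payload=0x51=81: acc |= 81<<0 -> acc=81 shift=7
  byte[1]=0xD5 cont=1 payload=0x55=85: acc |= 85<<7 -> acc=10961 shift=14
  byte[2]=0x0B cont=0 payload=0x0B=11: acc |= 11<<14 -> acc=191185 shift=21 [end]
Varint 1: bytes[0:3] = D1 D5 0B -> value 191185 (3 byte(s))
  byte[3]=0x65 cont=0 payload=0x65=101: acc |= 101<<0 -> acc=101 shift=7 [end]
Varint 2: bytes[3:4] = 65 -> value 101 (1 byte(s))
  byte[4]=0xDB cont=1 payload=0x5B=91: acc |= 91<<0 -> acc=91 shift=7
  byte[5]=0x69 cont=0 payload=0x69=105: acc |= 105<<7 -> acc=13531 shift=14 [end]
Varint 3: bytes[4:6] = DB 69 -> value 13531 (2 byte(s))
  byte[6]=0x3F cont=0 payload=0x3F=63: acc |= 63<<0 -> acc=63 shift=7 [end]
Varint 4: bytes[6:7] = 3F -> value 63 (1 byte(s))
  byte[7]=0xAB cont=1 payload=0x2B=43: acc |= 43<<0 -> acc=43 shift=7
  byte[8]=0x4E cont=0 payload=0x4E=78: acc |= 78<<7 -> acc=10027 shift=14 [end]
Varint 5: bytes[7:9] = AB 4E -> value 10027 (2 byte(s))
  byte[9]=0x8E cont=1 payload=0x0E=14: acc |= 14<<0 -> acc=14 shift=7
  byte[10]=0xF7 cont=1 payload=0x77=119: acc |= 119<<7 -> acc=15246 shift=14
  byte[11]=0x90 cont=1 payload=0x10=16: acc |= 16<<14 -> acc=277390 shift=21
  byte[12]=0x56 cont=0 payload=0x56=86: acc |= 86<<21 -> acc=180632462 shift=28 [end]
Varint 6: bytes[9:13] = 8E F7 90 56 -> value 180632462 (4 byte(s))

Answer: 3 1 2 1 2 4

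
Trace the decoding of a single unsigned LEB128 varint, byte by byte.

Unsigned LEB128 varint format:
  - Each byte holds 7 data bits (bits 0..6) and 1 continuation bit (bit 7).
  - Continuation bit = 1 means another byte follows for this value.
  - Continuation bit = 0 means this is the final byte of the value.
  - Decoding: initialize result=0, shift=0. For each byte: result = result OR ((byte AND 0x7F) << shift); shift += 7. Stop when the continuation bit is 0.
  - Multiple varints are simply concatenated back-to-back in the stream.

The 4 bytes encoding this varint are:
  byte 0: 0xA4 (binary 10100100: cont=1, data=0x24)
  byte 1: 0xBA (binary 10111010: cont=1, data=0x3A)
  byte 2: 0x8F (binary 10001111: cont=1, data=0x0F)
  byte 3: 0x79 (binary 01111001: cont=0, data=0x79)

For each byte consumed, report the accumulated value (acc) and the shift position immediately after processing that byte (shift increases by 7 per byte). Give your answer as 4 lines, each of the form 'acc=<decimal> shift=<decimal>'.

byte 0=0xA4: payload=0x24=36, contrib = 36<<0 = 36; acc -> 36, shift -> 7
byte 1=0xBA: payload=0x3A=58, contrib = 58<<7 = 7424; acc -> 7460, shift -> 14
byte 2=0x8F: payload=0x0F=15, contrib = 15<<14 = 245760; acc -> 253220, shift -> 21
byte 3=0x79: payload=0x79=121, contrib = 121<<21 = 253755392; acc -> 254008612, shift -> 28

Answer: acc=36 shift=7
acc=7460 shift=14
acc=253220 shift=21
acc=254008612 shift=28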